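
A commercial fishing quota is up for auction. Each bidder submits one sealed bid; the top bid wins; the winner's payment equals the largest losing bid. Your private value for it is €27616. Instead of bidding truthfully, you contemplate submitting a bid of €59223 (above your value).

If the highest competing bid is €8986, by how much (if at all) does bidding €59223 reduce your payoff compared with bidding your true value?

€0

Bidding your value €27616: you win (since €27616 > €8986) and pay €8986. Payoff €18630.
Bidding €59223: you win and pay €8986. Payoff €27616 − €8986 = €18630.
Difference = €18630 − €18630 = €0; both bids lead to the same outcome because the competing bid is below both your value and your alternative bid.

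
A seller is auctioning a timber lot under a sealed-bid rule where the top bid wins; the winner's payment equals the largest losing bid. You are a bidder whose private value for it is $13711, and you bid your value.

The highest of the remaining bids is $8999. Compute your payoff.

$4712

Your bid $13711 exceeds the highest competing bid $8999, so you win.
In a second-price auction the winner pays the second-highest bid, $8999.
Payoff = value − price = $13711 − $8999 = $4712.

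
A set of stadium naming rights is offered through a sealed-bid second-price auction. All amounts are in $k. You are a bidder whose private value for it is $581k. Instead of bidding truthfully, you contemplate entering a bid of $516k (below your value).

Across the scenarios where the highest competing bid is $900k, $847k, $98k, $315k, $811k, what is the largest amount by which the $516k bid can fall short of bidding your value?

$0k

$900k: same outcome either way → loss $0k.
$847k: same outcome either way → loss $0k.
$98k: same outcome either way → loss $0k.
$315k: same outcome either way → loss $0k.
$811k: same outcome either way → loss $0k.
Maximum loss: $0k.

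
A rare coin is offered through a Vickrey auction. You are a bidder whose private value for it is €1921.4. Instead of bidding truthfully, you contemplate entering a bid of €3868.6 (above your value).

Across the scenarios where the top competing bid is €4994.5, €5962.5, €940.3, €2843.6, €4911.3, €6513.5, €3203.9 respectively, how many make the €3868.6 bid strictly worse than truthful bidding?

2

The deviation hurts exactly when the highest competing bid lies strictly between €1921.4 and €3868.6 — overbidding then wins at a price above your value.
€4994.5: above both → same outcome either way.
€5962.5: above both → same outcome either way.
€940.3: below both → same outcome either way.
€2843.6: inside the interval → strictly worse (loss €922.2).
€4911.3: above both → same outcome either way.
€6513.5: above both → same outcome either way.
€3203.9: inside the interval → strictly worse (loss €1282.5).
Count: 2.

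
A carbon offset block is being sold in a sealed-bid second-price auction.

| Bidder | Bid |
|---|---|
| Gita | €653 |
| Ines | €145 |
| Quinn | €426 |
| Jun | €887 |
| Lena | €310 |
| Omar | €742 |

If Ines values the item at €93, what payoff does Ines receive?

€0

Highest bid: Jun at €887, so Jun wins.
Second-highest bid: Omar at €742 — that is the price the winner pays.
Ines did not win, so Ines pays nothing and receives nothing: payoff €0.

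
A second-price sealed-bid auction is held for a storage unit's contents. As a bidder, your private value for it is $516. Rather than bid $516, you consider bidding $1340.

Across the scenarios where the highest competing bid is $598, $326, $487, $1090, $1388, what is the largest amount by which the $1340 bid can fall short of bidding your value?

$574

$598: truthful gives $0, deviation gives −$82 → loss $82.
$326: same outcome either way → loss $0.
$487: same outcome either way → loss $0.
$1090: truthful gives $0, deviation gives −$574 → loss $574.
$1388: same outcome either way → loss $0.
Maximum loss: $574.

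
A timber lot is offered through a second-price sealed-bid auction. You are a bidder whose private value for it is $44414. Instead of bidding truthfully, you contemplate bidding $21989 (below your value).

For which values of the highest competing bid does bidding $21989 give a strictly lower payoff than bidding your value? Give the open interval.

If the competing bid is below $21989, both bids win at the same price — no difference.
If it is above $44414, both bids lose — no difference.
If it lies strictly between $21989 and $44414, bidding your value wins at a price below your value (positive payoff) while bidding $21989 loses (payoff 0).
So the deviation strictly hurts on the open interval ($21989, $44414).

($21989, $44414)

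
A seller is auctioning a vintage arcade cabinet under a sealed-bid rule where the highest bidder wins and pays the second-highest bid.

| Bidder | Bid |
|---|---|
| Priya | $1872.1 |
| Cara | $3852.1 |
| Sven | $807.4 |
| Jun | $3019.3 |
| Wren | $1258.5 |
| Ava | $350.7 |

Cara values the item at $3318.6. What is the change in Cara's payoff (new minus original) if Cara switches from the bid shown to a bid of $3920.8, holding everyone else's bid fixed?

$0

The highest bid among the other bidders is $3019.3; Cara's bid doesn't change that.
Original bid $3852.1: Cara is highest, pays the top rival bid $3019.3; payoff $3318.6 − $3019.3 = $299.3.
Alternative bid $3920.8: Cara is highest, pays the top rival bid $3019.3; payoff $3318.6 − $3019.3 = $299.3.
Change in payoff = $299.3 − ($299.3) = $0.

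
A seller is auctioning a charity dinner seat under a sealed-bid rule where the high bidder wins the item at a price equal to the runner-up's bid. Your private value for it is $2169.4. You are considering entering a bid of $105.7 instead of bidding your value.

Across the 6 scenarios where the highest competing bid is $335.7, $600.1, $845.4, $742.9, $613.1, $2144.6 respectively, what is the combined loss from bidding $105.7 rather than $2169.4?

The deviation costs you only when the competing bid falls strictly between $105.7 and $2169.4; elsewhere both bids give the same outcome.
$335.7: truthful payoff $1833.7, deviation payoff $0 → loss $1833.7.
$600.1: truthful payoff $1569.3, deviation payoff $0 → loss $1569.3.
$845.4: truthful payoff $1324, deviation payoff $0 → loss $1324.
$742.9: truthful payoff $1426.5, deviation payoff $0 → loss $1426.5.
$613.1: truthful payoff $1556.3, deviation payoff $0 → loss $1556.3.
$2144.6: truthful payoff $24.8, deviation payoff $0 → loss $24.8.
Total loss = $1833.7 + $1569.3 + $1324 + $1426.5 + $1556.3 + $24.8 = $7734.6.
In a second-price auction your bid sets only whether you win, not what you pay, so bidding your true value is weakly dominant.

$7734.6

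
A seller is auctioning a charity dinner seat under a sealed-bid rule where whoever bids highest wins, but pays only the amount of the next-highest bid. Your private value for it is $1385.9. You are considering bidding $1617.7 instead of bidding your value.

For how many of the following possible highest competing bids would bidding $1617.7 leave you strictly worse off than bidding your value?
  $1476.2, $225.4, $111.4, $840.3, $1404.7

2

The deviation hurts exactly when the highest competing bid lies strictly between $1385.9 and $1617.7 — overbidding then wins at a price above your value.
$1476.2: inside the interval → strictly worse (loss $90.3).
$225.4: below both → same outcome either way.
$111.4: below both → same outcome either way.
$840.3: below both → same outcome either way.
$1404.7: inside the interval → strictly worse (loss $18.8).
Count: 2.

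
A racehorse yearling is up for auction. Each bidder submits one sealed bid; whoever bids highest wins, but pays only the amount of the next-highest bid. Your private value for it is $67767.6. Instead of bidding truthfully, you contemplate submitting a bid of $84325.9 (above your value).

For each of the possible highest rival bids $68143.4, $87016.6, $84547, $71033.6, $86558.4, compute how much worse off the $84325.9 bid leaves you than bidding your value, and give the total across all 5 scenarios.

$3641.8

The deviation costs you only when the competing bid falls strictly between $67767.6 and $84325.9; elsewhere both bids give the same outcome.
$68143.4: truthful payoff $0, deviation payoff −$375.8 → loss $375.8.
$87016.6: outcomes coincide → loss $0.
$84547: outcomes coincide → loss $0.
$71033.6: truthful payoff $0, deviation payoff −$3266 → loss $3266.
$86558.4: outcomes coincide → loss $0.
Total loss = $375.8 + $3266 = $3641.8.
Because the price is fixed by the runner-up's bid, deviating from your value can only change a good outcome into a bad one — never the reverse.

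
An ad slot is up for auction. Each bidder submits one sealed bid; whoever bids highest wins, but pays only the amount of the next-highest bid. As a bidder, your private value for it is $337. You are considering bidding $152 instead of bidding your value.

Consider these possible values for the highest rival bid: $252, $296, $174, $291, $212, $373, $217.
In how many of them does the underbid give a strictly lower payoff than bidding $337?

The deviation hurts exactly when the highest competing bid lies strictly between $152 and $337 — underbidding then forfeits a profitable win.
$252: inside the interval → strictly worse (loss $85).
$296: inside the interval → strictly worse (loss $41).
$174: inside the interval → strictly worse (loss $163).
$291: inside the interval → strictly worse (loss $46).
$212: inside the interval → strictly worse (loss $125).
$373: above both → same outcome either way.
$217: inside the interval → strictly worse (loss $120).
Count: 6.

6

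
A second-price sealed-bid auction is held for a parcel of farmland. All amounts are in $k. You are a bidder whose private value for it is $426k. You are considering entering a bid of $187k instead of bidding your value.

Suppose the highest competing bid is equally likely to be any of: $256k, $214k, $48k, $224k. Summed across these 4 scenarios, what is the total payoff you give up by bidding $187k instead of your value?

The deviation costs you only when the competing bid falls strictly between $187k and $426k; elsewhere both bids give the same outcome.
$256k: truthful payoff $170k, deviation payoff $0k → loss $170k.
$214k: truthful payoff $212k, deviation payoff $0k → loss $212k.
$48k: outcomes coincide → loss $0k.
$224k: truthful payoff $202k, deviation payoff $0k → loss $202k.
Total loss = $170k + $212k + $202k = $584k.

$584k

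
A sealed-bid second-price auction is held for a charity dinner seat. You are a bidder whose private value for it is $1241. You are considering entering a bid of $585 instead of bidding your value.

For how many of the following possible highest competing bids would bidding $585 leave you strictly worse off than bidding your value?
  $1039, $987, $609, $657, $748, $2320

The deviation hurts exactly when the highest competing bid lies strictly between $585 and $1241 — underbidding then forfeits a profitable win.
$1039: inside the interval → strictly worse (loss $202).
$987: inside the interval → strictly worse (loss $254).
$609: inside the interval → strictly worse (loss $632).
$657: inside the interval → strictly worse (loss $584).
$748: inside the interval → strictly worse (loss $493).
$2320: above both → same outcome either way.
Count: 5.

5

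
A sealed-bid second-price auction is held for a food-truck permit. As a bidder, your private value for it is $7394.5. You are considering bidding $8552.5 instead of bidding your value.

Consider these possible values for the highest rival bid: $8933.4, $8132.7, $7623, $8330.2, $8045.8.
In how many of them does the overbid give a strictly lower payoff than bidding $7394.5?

The deviation hurts exactly when the highest competing bid lies strictly between $7394.5 and $8552.5 — overbidding then wins at a price above your value.
$8933.4: above both → same outcome either way.
$8132.7: inside the interval → strictly worse (loss $738.2).
$7623: inside the interval → strictly worse (loss $228.5).
$8330.2: inside the interval → strictly worse (loss $935.7).
$8045.8: inside the interval → strictly worse (loss $651.3).
Count: 4.

4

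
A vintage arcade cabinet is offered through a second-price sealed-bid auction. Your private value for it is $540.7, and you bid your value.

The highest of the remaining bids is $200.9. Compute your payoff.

Your bid $540.7 exceeds the highest competing bid $200.9, so you win.
In a second-price auction the winner pays the second-highest bid, $200.9.
Payoff = value − price = $540.7 − $200.9 = $339.8.

$339.8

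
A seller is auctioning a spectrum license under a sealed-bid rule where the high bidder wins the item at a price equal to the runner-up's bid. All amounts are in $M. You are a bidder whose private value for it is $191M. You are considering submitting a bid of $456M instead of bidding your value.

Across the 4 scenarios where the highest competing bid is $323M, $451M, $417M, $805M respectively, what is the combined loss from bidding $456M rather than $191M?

The deviation costs you only when the competing bid falls strictly between $191M and $456M; elsewhere both bids give the same outcome.
$323M: truthful payoff $0M, deviation payoff −$132M → loss $132M.
$451M: truthful payoff $0M, deviation payoff −$260M → loss $260M.
$417M: truthful payoff $0M, deviation payoff −$226M → loss $226M.
$805M: outcomes coincide → loss $0M.
Total loss = $132M + $260M + $226M = $618M.

$618M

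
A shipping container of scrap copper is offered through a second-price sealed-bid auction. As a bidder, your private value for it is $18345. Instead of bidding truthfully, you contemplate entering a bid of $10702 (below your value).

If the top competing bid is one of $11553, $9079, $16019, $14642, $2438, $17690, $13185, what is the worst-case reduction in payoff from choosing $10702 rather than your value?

$6792

$11553: truthful gives $6792, deviation gives $0 → loss $6792.
$9079: same outcome either way → loss $0.
$16019: truthful gives $2326, deviation gives $0 → loss $2326.
$14642: truthful gives $3703, deviation gives $0 → loss $3703.
$2438: same outcome either way → loss $0.
$17690: truthful gives $655, deviation gives $0 → loss $655.
$13185: truthful gives $5160, deviation gives $0 → loss $5160.
Maximum loss: $6792.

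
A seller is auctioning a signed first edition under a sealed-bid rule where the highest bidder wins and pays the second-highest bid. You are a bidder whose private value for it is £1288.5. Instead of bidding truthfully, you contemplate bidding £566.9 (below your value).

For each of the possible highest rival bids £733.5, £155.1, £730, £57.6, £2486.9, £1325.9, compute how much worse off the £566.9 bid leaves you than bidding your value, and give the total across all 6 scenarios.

The deviation costs you only when the competing bid falls strictly between £566.9 and £1288.5; elsewhere both bids give the same outcome.
£733.5: truthful payoff £555, deviation payoff £0 → loss £555.
£155.1: outcomes coincide → loss £0.
£730: truthful payoff £558.5, deviation payoff £0 → loss £558.5.
£57.6: outcomes coincide → loss £0.
£2486.9: outcomes coincide → loss £0.
£1325.9: outcomes coincide → loss £0.
Total loss = £555 + £558.5 = £1113.5.

£1113.5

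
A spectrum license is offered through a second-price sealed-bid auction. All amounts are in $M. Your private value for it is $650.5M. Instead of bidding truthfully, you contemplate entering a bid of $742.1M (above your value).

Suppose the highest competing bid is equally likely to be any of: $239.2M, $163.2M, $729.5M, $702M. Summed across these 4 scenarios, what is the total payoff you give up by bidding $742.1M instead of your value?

$130.5M

The deviation costs you only when the competing bid falls strictly between $650.5M and $742.1M; elsewhere both bids give the same outcome.
$239.2M: outcomes coincide → loss $0M.
$163.2M: outcomes coincide → loss $0M.
$729.5M: truthful payoff $0M, deviation payoff −$79M → loss $79M.
$702M: truthful payoff $0M, deviation payoff −$51.5M → loss $51.5M.
Total loss = $79M + $51.5M = $130.5M.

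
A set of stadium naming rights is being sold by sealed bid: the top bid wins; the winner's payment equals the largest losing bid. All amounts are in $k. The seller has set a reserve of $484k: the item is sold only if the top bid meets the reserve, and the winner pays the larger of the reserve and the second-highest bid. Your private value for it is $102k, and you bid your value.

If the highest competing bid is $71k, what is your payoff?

$0k

Your bid $102k is the highest bid but falls below the reserve $484k, so the item goes unsold. Payoff $0k.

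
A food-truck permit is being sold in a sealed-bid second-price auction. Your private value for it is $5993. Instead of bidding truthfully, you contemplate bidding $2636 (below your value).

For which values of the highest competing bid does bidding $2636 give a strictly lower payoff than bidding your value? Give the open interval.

($2636, $5993)

If the competing bid is below $2636, both bids win at the same price — no difference.
If it is above $5993, both bids lose — no difference.
If it lies strictly between $2636 and $5993, bidding your value wins at a price below your value (positive payoff) while bidding $2636 loses (payoff 0).
So the deviation strictly hurts on the open interval ($2636, $5993).
In a second-price auction your bid sets only whether you win, not what you pay, so bidding your true value is weakly dominant.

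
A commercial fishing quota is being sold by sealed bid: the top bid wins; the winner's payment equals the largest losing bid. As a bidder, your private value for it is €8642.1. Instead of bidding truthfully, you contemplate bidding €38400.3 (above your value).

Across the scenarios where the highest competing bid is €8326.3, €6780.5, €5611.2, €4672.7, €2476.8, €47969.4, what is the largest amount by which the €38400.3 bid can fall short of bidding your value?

€8326.3: same outcome either way → loss €0.
€6780.5: same outcome either way → loss €0.
€5611.2: same outcome either way → loss €0.
€4672.7: same outcome either way → loss €0.
€2476.8: same outcome either way → loss €0.
€47969.4: same outcome either way → loss €0.
Maximum loss: €0.

€0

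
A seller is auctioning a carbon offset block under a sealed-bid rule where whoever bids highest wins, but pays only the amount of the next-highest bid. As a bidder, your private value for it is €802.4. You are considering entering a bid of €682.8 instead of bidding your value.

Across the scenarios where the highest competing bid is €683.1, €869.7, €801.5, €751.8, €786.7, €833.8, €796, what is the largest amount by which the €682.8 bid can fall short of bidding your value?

€119.3

€683.1: truthful gives €119.3, deviation gives €0 → loss €119.3.
€869.7: same outcome either way → loss €0.
€801.5: truthful gives €0.9, deviation gives €0 → loss €0.9.
€751.8: truthful gives €50.6, deviation gives €0 → loss €50.6.
€786.7: truthful gives €15.7, deviation gives €0 → loss €15.7.
€833.8: same outcome either way → loss €0.
€796: truthful gives €6.4, deviation gives €0 → loss €6.4.
Maximum loss: €119.3.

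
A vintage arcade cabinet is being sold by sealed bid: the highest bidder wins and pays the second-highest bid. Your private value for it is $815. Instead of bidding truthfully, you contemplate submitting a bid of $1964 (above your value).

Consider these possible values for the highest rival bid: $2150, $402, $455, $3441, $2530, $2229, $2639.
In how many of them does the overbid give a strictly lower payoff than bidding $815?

The deviation hurts exactly when the highest competing bid lies strictly between $815 and $1964 — overbidding then wins at a price above your value.
$2150: above both → same outcome either way.
$402: below both → same outcome either way.
$455: below both → same outcome either way.
$3441: above both → same outcome either way.
$2530: above both → same outcome either way.
$2229: above both → same outcome either way.
$2639: above both → same outcome either way.
Count: 0.

0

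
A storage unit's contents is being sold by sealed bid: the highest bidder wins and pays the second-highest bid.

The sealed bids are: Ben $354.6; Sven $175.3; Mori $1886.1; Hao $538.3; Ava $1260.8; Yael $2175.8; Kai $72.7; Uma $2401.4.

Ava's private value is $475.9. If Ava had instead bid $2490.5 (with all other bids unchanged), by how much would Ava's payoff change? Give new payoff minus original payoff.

−$1925.5

The highest bid among the other bidders is $2401.4; Ava's bid doesn't change that.
Original bid $1260.8: Ava is not highest (top rival bid is $2401.4); payoff $0.
Alternative bid $2490.5: Ava is highest, pays the top rival bid $2401.4; payoff $475.9 − $2401.4 = −$1925.5.
Change in payoff = −$1925.5 − ($0) = −$1925.5.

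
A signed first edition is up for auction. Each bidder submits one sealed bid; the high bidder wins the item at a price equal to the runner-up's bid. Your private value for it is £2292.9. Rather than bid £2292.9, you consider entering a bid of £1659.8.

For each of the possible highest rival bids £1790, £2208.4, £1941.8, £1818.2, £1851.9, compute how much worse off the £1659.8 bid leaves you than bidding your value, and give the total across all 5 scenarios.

The deviation costs you only when the competing bid falls strictly between £1659.8 and £2292.9; elsewhere both bids give the same outcome.
£1790: truthful payoff £502.9, deviation payoff £0 → loss £502.9.
£2208.4: truthful payoff £84.5, deviation payoff £0 → loss £84.5.
£1941.8: truthful payoff £351.1, deviation payoff £0 → loss £351.1.
£1818.2: truthful payoff £474.7, deviation payoff £0 → loss £474.7.
£1851.9: truthful payoff £441, deviation payoff £0 → loss £441.
Total loss = £502.9 + £84.5 + £351.1 + £474.7 + £441 = £1854.2.
In a second-price auction your bid sets only whether you win, not what you pay, so bidding your true value is weakly dominant.

£1854.2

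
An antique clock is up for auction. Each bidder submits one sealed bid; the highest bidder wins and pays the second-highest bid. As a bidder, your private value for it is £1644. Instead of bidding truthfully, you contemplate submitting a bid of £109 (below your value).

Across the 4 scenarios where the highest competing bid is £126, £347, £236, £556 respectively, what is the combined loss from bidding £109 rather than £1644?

£5311

The deviation costs you only when the competing bid falls strictly between £109 and £1644; elsewhere both bids give the same outcome.
£126: truthful payoff £1518, deviation payoff £0 → loss £1518.
£347: truthful payoff £1297, deviation payoff £0 → loss £1297.
£236: truthful payoff £1408, deviation payoff £0 → loss £1408.
£556: truthful payoff £1088, deviation payoff £0 → loss £1088.
Total loss = £1518 + £1297 + £1408 + £1088 = £5311.
Truthful bidding weakly dominates here: raising your bid can only win items priced above your value, and lowering it can only forfeit items priced below.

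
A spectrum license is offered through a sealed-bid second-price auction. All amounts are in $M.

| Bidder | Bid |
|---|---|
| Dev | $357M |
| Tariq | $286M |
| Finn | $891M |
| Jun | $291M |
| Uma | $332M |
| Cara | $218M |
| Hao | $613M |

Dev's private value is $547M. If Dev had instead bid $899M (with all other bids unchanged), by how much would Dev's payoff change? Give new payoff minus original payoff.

The highest bid among the other bidders is $891M; Dev's bid doesn't change that.
Original bid $357M: Dev is not highest (top rival bid is $891M); payoff $0M.
Alternative bid $899M: Dev is highest, pays the top rival bid $891M; payoff $547M − $891M = −$344M.
Change in payoff = −$344M − ($0M) = −$344M.

−$344M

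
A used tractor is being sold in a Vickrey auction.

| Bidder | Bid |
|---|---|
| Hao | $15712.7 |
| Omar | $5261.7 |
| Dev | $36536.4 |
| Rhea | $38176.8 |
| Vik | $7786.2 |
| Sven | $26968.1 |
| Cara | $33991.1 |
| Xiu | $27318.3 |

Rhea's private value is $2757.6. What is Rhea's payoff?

−$33778.8

Highest bid: Rhea at $38176.8, so Rhea wins.
Second-highest bid: Dev at $36536.4 — that is the price the winner pays.
Rhea's payoff = value − price = $2757.6 − $36536.4 = −$33778.8.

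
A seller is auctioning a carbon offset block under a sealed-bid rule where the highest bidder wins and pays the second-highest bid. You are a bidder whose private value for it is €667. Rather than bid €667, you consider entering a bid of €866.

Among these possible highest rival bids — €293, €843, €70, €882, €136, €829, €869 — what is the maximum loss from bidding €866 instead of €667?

€293: same outcome either way → loss €0.
€843: truthful gives €0, deviation gives −€176 → loss €176.
€70: same outcome either way → loss €0.
€882: same outcome either way → loss €0.
€136: same outcome either way → loss €0.
€829: truthful gives €0, deviation gives −€162 → loss €162.
€869: same outcome either way → loss €0.
Maximum loss: €176.

€176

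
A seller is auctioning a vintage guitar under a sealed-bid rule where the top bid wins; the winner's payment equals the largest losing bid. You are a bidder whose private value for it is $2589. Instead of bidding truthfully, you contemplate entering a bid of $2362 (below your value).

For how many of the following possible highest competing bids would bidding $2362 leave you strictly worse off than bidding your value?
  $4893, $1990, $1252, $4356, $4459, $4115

0

The deviation hurts exactly when the highest competing bid lies strictly between $2362 and $2589 — underbidding then forfeits a profitable win.
$4893: above both → same outcome either way.
$1990: below both → same outcome either way.
$1252: below both → same outcome either way.
$4356: above both → same outcome either way.
$4459: above both → same outcome either way.
$4115: above both → same outcome either way.
Count: 0.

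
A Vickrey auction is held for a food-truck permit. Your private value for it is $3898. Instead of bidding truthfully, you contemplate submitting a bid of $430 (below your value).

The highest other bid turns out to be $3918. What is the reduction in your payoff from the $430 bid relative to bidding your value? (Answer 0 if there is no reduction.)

Bidding your value $3898: you lose (since $3898 < $3918). Payoff $0.
Bidding $430: you lose. Payoff $0.
Difference = $0 − $0 = $0; both bids lead to the same outcome because the competing bid is above both your value and your alternative bid.

$0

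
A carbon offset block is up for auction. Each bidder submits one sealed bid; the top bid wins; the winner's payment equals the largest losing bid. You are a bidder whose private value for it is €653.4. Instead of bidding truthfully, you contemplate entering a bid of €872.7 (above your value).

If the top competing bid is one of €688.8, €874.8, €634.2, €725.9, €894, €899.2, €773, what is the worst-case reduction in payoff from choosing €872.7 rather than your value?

€688.8: truthful gives €0, deviation gives −€35.4 → loss €35.4.
€874.8: same outcome either way → loss €0.
€634.2: same outcome either way → loss €0.
€725.9: truthful gives €0, deviation gives −€72.5 → loss €72.5.
€894: same outcome either way → loss €0.
€899.2: same outcome either way → loss €0.
€773: truthful gives €0, deviation gives −€119.6 → loss €119.6.
Maximum loss: €119.6.

€119.6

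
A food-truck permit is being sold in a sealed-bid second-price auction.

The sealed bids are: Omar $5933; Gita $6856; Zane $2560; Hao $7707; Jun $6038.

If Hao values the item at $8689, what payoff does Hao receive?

$1833

Highest bid: Hao at $7707, so Hao wins.
Second-highest bid: Gita at $6856 — that is the price the winner pays.
Hao's payoff = value − price = $8689 − $6856 = $1833.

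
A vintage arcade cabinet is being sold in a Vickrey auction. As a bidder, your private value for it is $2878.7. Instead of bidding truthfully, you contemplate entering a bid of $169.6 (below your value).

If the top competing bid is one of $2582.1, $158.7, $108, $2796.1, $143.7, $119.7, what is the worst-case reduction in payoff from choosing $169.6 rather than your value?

$2582.1: truthful gives $296.6, deviation gives $0 → loss $296.6.
$158.7: same outcome either way → loss $0.
$108: same outcome either way → loss $0.
$2796.1: truthful gives $82.6, deviation gives $0 → loss $82.6.
$143.7: same outcome either way → loss $0.
$119.7: same outcome either way → loss $0.
Maximum loss: $296.6.

$296.6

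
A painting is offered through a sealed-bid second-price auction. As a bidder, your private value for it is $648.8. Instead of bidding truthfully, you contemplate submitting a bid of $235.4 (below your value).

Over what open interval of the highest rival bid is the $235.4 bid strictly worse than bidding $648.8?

($235.4, $648.8)

If the competing bid is below $235.4, both bids win at the same price — no difference.
If it is above $648.8, both bids lose — no difference.
If it lies strictly between $235.4 and $648.8, bidding your value wins at a price below your value (positive payoff) while bidding $235.4 loses (payoff 0).
So the deviation strictly hurts on the open interval ($235.4, $648.8).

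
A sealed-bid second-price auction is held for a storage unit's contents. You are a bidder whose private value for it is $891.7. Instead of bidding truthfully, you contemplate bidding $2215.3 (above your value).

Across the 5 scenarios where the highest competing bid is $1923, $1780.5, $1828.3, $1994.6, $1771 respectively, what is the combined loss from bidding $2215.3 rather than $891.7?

The deviation costs you only when the competing bid falls strictly between $891.7 and $2215.3; elsewhere both bids give the same outcome.
$1923: truthful payoff $0, deviation payoff −$1031.3 → loss $1031.3.
$1780.5: truthful payoff $0, deviation payoff −$888.8 → loss $888.8.
$1828.3: truthful payoff $0, deviation payoff −$936.6 → loss $936.6.
$1994.6: truthful payoff $0, deviation payoff −$1102.9 → loss $1102.9.
$1771: truthful payoff $0, deviation payoff −$879.3 → loss $879.3.
Total loss = $1031.3 + $888.8 + $936.6 + $1102.9 + $879.3 = $4838.9.
In a second-price auction your bid sets only whether you win, not what you pay, so bidding your true value is weakly dominant.

$4838.9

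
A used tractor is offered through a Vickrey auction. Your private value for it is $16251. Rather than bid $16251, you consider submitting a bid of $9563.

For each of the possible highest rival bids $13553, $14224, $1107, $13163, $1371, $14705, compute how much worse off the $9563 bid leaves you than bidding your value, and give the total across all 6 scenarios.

$9359

The deviation costs you only when the competing bid falls strictly between $9563 and $16251; elsewhere both bids give the same outcome.
$13553: truthful payoff $2698, deviation payoff $0 → loss $2698.
$14224: truthful payoff $2027, deviation payoff $0 → loss $2027.
$1107: outcomes coincide → loss $0.
$13163: truthful payoff $3088, deviation payoff $0 → loss $3088.
$1371: outcomes coincide → loss $0.
$14705: truthful payoff $1546, deviation payoff $0 → loss $1546.
Total loss = $2698 + $2027 + $3088 + $1546 = $9359.
Truthful bidding weakly dominates here: raising your bid can only win items priced above your value, and lowering it can only forfeit items priced below.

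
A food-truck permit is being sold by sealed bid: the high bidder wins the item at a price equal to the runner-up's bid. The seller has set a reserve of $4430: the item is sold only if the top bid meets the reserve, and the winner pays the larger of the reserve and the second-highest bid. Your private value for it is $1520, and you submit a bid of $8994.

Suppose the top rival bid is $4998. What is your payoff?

−$3478

Your bid $8994 is the highest and exceeds the reserve.
Price = max(second-highest bid, reserve) = max($4998, $4430) = $4998.
Payoff = $1520 − $4998 = −$3478.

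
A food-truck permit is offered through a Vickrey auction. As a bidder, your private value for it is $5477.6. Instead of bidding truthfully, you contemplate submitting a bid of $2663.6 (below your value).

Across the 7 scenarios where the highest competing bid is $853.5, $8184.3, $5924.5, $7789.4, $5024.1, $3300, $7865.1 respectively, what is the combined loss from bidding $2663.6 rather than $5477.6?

The deviation costs you only when the competing bid falls strictly between $2663.6 and $5477.6; elsewhere both bids give the same outcome.
$853.5: outcomes coincide → loss $0.
$8184.3: outcomes coincide → loss $0.
$5924.5: outcomes coincide → loss $0.
$7789.4: outcomes coincide → loss $0.
$5024.1: truthful payoff $453.5, deviation payoff $0 → loss $453.5.
$3300: truthful payoff $2177.6, deviation payoff $0 → loss $2177.6.
$7865.1: outcomes coincide → loss $0.
Total loss = $453.5 + $2177.6 = $2631.1.

$2631.1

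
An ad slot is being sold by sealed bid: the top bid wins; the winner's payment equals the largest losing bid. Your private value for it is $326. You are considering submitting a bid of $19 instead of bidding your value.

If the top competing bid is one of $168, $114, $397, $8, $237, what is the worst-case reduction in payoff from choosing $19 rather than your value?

$168: truthful gives $158, deviation gives $0 → loss $158.
$114: truthful gives $212, deviation gives $0 → loss $212.
$397: same outcome either way → loss $0.
$8: same outcome either way → loss $0.
$237: truthful gives $89, deviation gives $0 → loss $89.
Maximum loss: $212.

$212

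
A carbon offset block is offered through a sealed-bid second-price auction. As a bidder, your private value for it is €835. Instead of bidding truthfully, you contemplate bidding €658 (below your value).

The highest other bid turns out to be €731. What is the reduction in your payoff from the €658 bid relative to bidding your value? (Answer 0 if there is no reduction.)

€104

Bidding your value €835: you win (since €835 > €731) and pay €731. Payoff €104.
Bidding €658: you lose. Payoff €0.
The competing bid €731 lies between your shaded bid and your value, so underbidding forfeits an item you could have won at a profitable price.
Loss from deviating = €104 − (€0) = €104.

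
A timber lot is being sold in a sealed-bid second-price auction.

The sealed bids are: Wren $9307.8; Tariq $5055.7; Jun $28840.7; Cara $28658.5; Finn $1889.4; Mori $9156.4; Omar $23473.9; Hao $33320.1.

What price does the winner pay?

Highest bid: Hao at $33320.1, so Hao wins.
Second-highest bid: Jun at $28840.7 — that is the price the winner pays.

$28840.7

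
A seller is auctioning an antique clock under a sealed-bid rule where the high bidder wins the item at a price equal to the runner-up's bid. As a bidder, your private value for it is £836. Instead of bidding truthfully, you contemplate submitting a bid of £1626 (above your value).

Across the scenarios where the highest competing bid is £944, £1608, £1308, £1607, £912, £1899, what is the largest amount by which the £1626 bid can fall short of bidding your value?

£772

£944: truthful gives £0, deviation gives −£108 → loss £108.
£1608: truthful gives £0, deviation gives −£772 → loss £772.
£1308: truthful gives £0, deviation gives −£472 → loss £472.
£1607: truthful gives £0, deviation gives −£771 → loss £771.
£912: truthful gives £0, deviation gives −£76 → loss £76.
£1899: same outcome either way → loss £0.
Maximum loss: £772.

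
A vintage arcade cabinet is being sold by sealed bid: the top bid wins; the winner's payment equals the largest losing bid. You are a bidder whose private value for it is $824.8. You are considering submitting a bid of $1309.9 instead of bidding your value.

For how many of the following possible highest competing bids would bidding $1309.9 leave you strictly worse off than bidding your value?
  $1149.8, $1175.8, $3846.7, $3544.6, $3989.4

The deviation hurts exactly when the highest competing bid lies strictly between $824.8 and $1309.9 — overbidding then wins at a price above your value.
$1149.8: inside the interval → strictly worse (loss $325).
$1175.8: inside the interval → strictly worse (loss $351).
$3846.7: above both → same outcome either way.
$3544.6: above both → same outcome either way.
$3989.4: above both → same outcome either way.
Count: 2.

2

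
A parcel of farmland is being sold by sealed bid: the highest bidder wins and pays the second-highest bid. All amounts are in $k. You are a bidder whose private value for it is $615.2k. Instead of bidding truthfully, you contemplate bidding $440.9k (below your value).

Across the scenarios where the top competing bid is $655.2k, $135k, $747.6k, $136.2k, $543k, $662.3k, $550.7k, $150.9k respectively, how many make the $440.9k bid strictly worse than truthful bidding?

The deviation hurts exactly when the highest competing bid lies strictly between $440.9k and $615.2k — underbidding then forfeits a profitable win.
$655.2k: above both → same outcome either way.
$135k: below both → same outcome either way.
$747.6k: above both → same outcome either way.
$136.2k: below both → same outcome either way.
$543k: inside the interval → strictly worse (loss $72.2k).
$662.3k: above both → same outcome either way.
$550.7k: inside the interval → strictly worse (loss $64.5k).
$150.9k: below both → same outcome either way.
Count: 2.

2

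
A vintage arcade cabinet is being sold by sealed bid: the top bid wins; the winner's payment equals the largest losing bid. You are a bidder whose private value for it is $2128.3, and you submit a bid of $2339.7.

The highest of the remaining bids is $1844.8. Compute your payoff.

$283.5

Your bid $2339.7 exceeds the highest competing bid $1844.8, so you win.
In a second-price auction the winner pays the second-highest bid, $1844.8.
Payoff = value − price = $2128.3 − $1844.8 = $283.5.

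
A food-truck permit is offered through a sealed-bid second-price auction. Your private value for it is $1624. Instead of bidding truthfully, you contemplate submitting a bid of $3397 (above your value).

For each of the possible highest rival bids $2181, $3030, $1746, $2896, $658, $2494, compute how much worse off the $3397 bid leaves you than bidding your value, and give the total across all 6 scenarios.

The deviation costs you only when the competing bid falls strictly between $1624 and $3397; elsewhere both bids give the same outcome.
$2181: truthful payoff $0, deviation payoff −$557 → loss $557.
$3030: truthful payoff $0, deviation payoff −$1406 → loss $1406.
$1746: truthful payoff $0, deviation payoff −$122 → loss $122.
$2896: truthful payoff $0, deviation payoff −$1272 → loss $1272.
$658: outcomes coincide → loss $0.
$2494: truthful payoff $0, deviation payoff −$870 → loss $870.
Total loss = $557 + $1406 + $122 + $1272 + $870 = $4227.

$4227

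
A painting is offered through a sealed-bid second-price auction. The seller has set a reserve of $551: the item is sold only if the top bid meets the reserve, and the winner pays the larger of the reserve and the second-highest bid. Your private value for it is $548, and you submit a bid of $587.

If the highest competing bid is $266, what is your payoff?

Your bid $587 is the highest and exceeds the reserve.
Price = max(second-highest bid, reserve) = max($266, $551) = $551.
Payoff = $548 − $551 = −$3.

−$3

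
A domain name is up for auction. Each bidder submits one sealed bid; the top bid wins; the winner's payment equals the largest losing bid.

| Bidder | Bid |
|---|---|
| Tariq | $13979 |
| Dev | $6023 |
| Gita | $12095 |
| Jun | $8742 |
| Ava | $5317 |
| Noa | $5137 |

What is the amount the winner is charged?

Highest bid: Tariq at $13979, so Tariq wins.
Second-highest bid: Gita at $12095 — that is the price the winner pays.

$12095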